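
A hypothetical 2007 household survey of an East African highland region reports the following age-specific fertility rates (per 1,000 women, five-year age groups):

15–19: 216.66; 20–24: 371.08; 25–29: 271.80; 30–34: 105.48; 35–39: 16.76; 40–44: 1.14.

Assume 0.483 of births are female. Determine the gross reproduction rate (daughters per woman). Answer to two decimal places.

Proportion female at birth = 0.483.
Sum of ASFRs = 216.66 + 371.08 + 271.80 + 105.48 + 16.76 + 1.14 = 982.92
TFR = 5 × 982.92 / 1000 = 4.9146
GRR = 0.483 × 4.9146 = 2.37375

2.37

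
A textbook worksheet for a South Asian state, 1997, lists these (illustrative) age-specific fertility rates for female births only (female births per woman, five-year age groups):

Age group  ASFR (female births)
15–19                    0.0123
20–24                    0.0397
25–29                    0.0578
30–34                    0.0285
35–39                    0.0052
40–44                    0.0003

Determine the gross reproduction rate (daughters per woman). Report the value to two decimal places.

0.72

Sum of female ASFRs = 0.0123 + 0.0397 + 0.0578 + 0.0285 + 0.0052 + 0.0003 = 0.1438
GRR = 5 × 0.1438 = 0.719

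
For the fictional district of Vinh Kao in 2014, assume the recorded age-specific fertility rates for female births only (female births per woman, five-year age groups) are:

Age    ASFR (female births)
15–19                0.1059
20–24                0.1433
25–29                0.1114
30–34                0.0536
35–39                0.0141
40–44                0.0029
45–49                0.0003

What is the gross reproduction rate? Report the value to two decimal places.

2.16

Sum of female ASFRs = 0.1059 + 0.1433 + 0.1114 + 0.0536 + 0.0141 + 0.0029 + 0.0003 = 0.4315
GRR = 5 × 0.4315 = 2.1575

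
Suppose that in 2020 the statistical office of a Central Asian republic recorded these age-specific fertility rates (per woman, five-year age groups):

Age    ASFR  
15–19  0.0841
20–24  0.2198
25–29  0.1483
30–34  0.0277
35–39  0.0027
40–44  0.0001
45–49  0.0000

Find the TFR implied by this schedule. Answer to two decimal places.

2.41

Sum of ASFRs = 0.0841 + 0.2198 + 0.1483 + 0.0277 + 0.0027 + 0.0001 + 0.0000 = 0.4827
TFR = 5 × 0.4827 = 2.4135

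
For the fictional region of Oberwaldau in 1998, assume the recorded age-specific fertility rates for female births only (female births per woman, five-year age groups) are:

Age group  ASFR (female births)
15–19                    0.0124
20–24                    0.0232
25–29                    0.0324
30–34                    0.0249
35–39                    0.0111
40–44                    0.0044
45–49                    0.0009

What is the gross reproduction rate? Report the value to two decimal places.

Sum of female ASFRs = 0.0124 + 0.0232 + 0.0324 + 0.0249 + 0.0111 + 0.0044 + 0.0009 = 0.1093
GRR = 5 × 0.1093 = 0.5465

0.55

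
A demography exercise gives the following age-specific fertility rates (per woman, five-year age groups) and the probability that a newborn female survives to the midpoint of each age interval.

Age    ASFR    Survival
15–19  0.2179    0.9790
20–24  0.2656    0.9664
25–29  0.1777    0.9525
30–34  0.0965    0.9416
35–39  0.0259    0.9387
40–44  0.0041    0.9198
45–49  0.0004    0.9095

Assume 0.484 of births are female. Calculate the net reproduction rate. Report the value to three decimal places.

Proportion female at birth = 0.484.
Each age group contributes 5 × ASFR × survival:
  15–19: 5 × 0.2179 × 0.9790 = 1.06662
  20–24: 5 × 0.2656 × 0.9664 = 1.28338
  25–29: 5 × 0.1777 × 0.9525 = 0.84630
  30–34: 5 × 0.0965 × 0.9416 = 0.45432
  35–39: 5 × 0.0259 × 0.9387 = 0.12156
  40–44: 5 × 0.0041 × 0.9198 = 0.01886
  45–49: 5 × 0.0004 × 0.9095 = 0.00182
Sum = 3.79286
NRR = 0.484 × 3.79286 = 1.83574
An NRR exceeding 1 indicates intrinsic growth under these rates.

1.836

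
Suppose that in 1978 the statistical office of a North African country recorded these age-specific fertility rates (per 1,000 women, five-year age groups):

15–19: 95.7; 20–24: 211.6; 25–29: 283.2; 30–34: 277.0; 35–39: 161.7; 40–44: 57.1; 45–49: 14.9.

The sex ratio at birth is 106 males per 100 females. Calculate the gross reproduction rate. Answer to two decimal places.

Proportion female at birth = 100 / (100 + 106) = 0.48544.
Sum of ASFRs = 95.7 + 211.6 + 283.2 + 277.0 + 161.7 + 57.1 + 14.9 = 1101.2
TFR = 5 × 1101.2 / 1000 = 5.506
GRR = 0.48544 × 5.506 = 2.67283

2.67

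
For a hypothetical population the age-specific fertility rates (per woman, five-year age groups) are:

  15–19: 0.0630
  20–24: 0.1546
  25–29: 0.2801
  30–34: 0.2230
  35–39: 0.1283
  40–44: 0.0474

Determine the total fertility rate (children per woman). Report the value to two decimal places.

Sum of ASFRs = 0.0630 + 0.1546 + 0.2801 + 0.2230 + 0.1283 + 0.0474 = 0.8964
TFR = 5 × 0.8964 = 4.482

4.48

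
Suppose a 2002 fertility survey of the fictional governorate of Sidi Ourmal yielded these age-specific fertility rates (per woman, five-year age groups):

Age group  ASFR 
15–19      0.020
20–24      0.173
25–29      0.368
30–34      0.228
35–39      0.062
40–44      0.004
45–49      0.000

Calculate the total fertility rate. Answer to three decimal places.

4.275

Sum of ASFRs = 0.020 + 0.173 + 0.368 + 0.228 + 0.062 + 0.004 + 0.000 = 0.855
TFR = 5 × 0.855 = 4.275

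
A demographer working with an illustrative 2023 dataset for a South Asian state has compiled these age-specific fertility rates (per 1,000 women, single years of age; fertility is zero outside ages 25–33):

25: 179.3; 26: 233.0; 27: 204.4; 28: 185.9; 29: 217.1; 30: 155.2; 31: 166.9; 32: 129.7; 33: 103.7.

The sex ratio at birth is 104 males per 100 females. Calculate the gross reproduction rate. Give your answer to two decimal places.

Proportion female at birth = 100 / (100 + 104) = 0.49020.
Sum of ASFRs = 179.3 + 233.0 + 204.4 + 185.9 + 217.1 + 155.2 + 166.9 + 129.7 + 103.7 = 1575.2
TFR = 1575.2 / 1000 = 1.5752
GRR = 0.49020 × 1.5752 = 0.77216

0.77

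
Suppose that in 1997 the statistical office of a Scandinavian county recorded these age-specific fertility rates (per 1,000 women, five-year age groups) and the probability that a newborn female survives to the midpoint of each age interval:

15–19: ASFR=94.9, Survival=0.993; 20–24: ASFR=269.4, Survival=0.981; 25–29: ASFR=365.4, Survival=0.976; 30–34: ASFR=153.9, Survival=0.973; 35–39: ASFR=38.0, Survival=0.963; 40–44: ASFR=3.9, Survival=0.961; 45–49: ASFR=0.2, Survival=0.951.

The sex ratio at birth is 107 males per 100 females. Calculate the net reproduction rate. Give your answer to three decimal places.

2.187

Proportion female at birth = 100 / (100 + 107) = 0.48309.
Survival-weighted fertility by age (5·fₓ·Sₓ):
  15–19: 5 × 94.9/1000 × 0.993 = 0.47118
  20–24: 5 × 269.4/1000 × 0.981 = 1.32141
  25–29: 5 × 365.4/1000 × 0.976 = 1.78315
  30–34: 5 × 153.9/1000 × 0.973 = 0.74872
  35–39: 5 × 38.0/1000 × 0.963 = 0.18297
  40–44: 5 × 3.9/1000 × 0.961 = 0.01874
  45–49: 5 × 0.2/1000 × 0.951 = 0.00095
Sum = 4.52712
NRR = 0.48309 × 4.52712 = 2.18701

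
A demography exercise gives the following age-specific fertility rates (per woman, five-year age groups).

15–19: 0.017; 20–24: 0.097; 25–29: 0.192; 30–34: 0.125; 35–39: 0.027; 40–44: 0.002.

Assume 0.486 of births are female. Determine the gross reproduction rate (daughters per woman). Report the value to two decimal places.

Proportion female at birth = 0.486.
Sum of ASFRs = 0.017 + 0.097 + 0.192 + 0.125 + 0.027 + 0.002 = 0.460
TFR = 5 × 0.460 = 2.3
GRR = 0.486 × 2.3 = 1.11780

1.12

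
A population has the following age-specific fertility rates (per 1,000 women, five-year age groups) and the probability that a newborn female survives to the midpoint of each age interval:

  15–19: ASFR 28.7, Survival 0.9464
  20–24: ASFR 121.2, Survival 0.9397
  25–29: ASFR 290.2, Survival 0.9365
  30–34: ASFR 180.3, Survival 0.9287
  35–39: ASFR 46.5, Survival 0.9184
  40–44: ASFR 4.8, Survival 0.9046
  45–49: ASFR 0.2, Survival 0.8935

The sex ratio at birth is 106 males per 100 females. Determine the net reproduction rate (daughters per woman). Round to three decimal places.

Proportion female at birth = 100 / (100 + 106) = 0.48544.
Each age group contributes 5 × ASFR × survival:
  15–19: 5 × 28.7/1000 × 0.9464 = 0.13581
  20–24: 5 × 121.2/1000 × 0.9397 = 0.56946
  25–29: 5 × 290.2/1000 × 0.9365 = 1.35886
  30–34: 5 × 180.3/1000 × 0.9287 = 0.83722
  35–39: 5 × 46.5/1000 × 0.9184 = 0.21353
  40–44: 5 × 4.8/1000 × 0.9046 = 0.02171
  45–49: 5 × 0.2/1000 × 0.8935 = 0.00089
Sum = 3.13748
NRR = 0.48544 × 3.13748 = 1.52306
An NRR exceeding 1 indicates intrinsic growth under these rates.

1.523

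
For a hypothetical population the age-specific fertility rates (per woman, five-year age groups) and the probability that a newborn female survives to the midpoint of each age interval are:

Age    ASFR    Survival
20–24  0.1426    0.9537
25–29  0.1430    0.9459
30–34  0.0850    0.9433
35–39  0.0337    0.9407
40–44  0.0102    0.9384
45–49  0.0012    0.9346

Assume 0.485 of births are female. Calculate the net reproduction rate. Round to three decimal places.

Proportion female at birth = 0.485.
Per-age-group product (5 × ASFR × survival probability):
  20–24: 5 × 0.1426 × 0.9537 = 0.67999
  25–29: 5 × 0.1430 × 0.9459 = 0.67632
  30–34: 5 × 0.0850 × 0.9433 = 0.40090
  35–39: 5 × 0.0337 × 0.9407 = 0.15851
  40–44: 5 × 0.0102 × 0.9384 = 0.04786
  45–49: 5 × 0.0012 × 0.9346 = 0.00561
Sum = 1.96919
NRR = 0.485 × 1.96919 = 0.95506

0.955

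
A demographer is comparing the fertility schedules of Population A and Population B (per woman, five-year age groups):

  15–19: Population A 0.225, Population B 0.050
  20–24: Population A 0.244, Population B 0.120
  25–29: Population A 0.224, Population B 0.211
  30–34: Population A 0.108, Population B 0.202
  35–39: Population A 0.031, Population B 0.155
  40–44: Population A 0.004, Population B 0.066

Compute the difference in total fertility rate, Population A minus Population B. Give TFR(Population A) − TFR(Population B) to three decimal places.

Population A:
  Sum of ASFRs = 0.225 + 0.244 + 0.224 + 0.108 + 0.031 + 0.004 = 0.836
  TFR = 5 × 0.836 = 4.18
Population B:
  Sum of ASFRs = 0.050 + 0.120 + 0.211 + 0.202 + 0.155 + 0.066 = 0.804
  TFR = 5 × 0.804 = 4.02
Difference = 4.18 − 4.02 = 0.16

0.160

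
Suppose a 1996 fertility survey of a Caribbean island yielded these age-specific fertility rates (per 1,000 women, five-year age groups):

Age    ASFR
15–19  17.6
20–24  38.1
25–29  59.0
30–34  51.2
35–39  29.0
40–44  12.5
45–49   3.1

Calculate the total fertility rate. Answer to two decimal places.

Sum of ASFRs = 17.6 + 38.1 + 59.0 + 51.2 + 29.0 + 12.5 + 3.1 = 210.5
TFR = 5 × 210.5 / 1000 = 1.0525

1.05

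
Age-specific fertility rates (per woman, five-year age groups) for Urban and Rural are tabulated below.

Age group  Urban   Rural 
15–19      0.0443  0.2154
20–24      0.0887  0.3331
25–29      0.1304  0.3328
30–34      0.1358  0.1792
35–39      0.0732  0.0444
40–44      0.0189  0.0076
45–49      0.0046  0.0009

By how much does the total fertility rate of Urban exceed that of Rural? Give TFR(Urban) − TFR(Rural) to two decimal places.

Urban:
  Sum of ASFRs = 0.0443 + 0.0887 + 0.1304 + 0.1358 + 0.0732 + 0.0189 + 0.0046 = 0.4959
  TFR = 5 × 0.4959 = 2.4795
Rural:
  Sum of ASFRs = 0.2154 + 0.3331 + 0.3328 + 0.1792 + 0.0444 + 0.0076 + 0.0009 = 1.1134
  TFR = 5 × 1.1134 = 5.567
Difference = 2.4795 − 5.567 = -3.0875

-3.09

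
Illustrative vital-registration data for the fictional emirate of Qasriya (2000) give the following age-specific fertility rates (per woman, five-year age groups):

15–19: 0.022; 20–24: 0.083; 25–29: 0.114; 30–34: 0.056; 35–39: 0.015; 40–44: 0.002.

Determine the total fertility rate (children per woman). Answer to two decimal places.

Sum of ASFRs = 0.022 + 0.083 + 0.114 + 0.056 + 0.015 + 0.002 = 0.292
TFR = 5 × 0.292 = 1.46

1.46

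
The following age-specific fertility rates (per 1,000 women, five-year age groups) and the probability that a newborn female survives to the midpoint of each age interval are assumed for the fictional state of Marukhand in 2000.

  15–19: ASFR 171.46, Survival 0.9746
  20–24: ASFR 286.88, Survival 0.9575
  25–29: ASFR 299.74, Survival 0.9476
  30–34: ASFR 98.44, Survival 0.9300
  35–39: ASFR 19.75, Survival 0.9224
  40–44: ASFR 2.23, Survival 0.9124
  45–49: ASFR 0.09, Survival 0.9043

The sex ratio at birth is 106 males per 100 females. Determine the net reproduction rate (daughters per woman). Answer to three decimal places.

Proportion female at birth = 100 / (100 + 106) = 0.48544.
Each age group contributes 5 × ASFR × survival:
  15–19: 5 × 171.46/1000 × 0.9746 = 0.83552
  20–24: 5 × 286.88/1000 × 0.9575 = 1.37344
  25–29: 5 × 299.74/1000 × 0.9476 = 1.42017
  30–34: 5 × 98.44/1000 × 0.9300 = 0.45775
  35–39: 5 × 19.75/1000 × 0.9224 = 0.09109
  40–44: 5 × 2.23/1000 × 0.9124 = 0.01017
  45–49: 5 × 0.09/1000 × 0.9043 = 0.00041
Sum = 4.18855
NRR = 0.48544 × 4.18855 = 2.03329

2.033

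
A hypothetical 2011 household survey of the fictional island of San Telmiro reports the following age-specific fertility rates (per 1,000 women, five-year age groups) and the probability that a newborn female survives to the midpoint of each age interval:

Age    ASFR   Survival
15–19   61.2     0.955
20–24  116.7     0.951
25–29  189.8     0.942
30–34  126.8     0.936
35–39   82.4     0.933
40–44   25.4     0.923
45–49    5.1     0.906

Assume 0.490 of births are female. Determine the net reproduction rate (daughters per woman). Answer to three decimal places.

Proportion female at birth = 0.490.
Weighting each age-specific rate by interval width and survival:
  15–19: 5 × 61.2/1000 × 0.955 = 0.29223
  20–24: 5 × 116.7/1000 × 0.951 = 0.55491
  25–29: 5 × 189.8/1000 × 0.942 = 0.89396
  30–34: 5 × 126.8/1000 × 0.936 = 0.59342
  35–39: 5 × 82.4/1000 × 0.933 = 0.38440
  40–44: 5 × 25.4/1000 × 0.923 = 0.11722
  45–49: 5 × 5.1/1000 × 0.906 = 0.02310
Sum = 2.85924
NRR = 0.490 × 2.85924 = 1.40103
An NRR exceeding 1 indicates intrinsic growth under these rates.

1.401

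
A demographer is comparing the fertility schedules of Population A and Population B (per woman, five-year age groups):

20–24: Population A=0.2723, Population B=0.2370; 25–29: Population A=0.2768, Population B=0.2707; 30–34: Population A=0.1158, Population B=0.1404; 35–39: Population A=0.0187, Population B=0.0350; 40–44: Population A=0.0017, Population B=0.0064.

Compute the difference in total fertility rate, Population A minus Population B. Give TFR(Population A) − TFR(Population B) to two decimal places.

Population A:
  Sum of ASFRs = 0.2723 + 0.2768 + 0.1158 + 0.0187 + 0.0017 = 0.6853
  TFR = 5 × 0.6853 = 3.4265
Population B:
  Sum of ASFRs = 0.2370 + 0.2707 + 0.1404 + 0.0350 + 0.0064 = 0.6895
  TFR = 5 × 0.6895 = 3.4475
Difference = 3.4265 − 3.4475 = -0.021

-0.02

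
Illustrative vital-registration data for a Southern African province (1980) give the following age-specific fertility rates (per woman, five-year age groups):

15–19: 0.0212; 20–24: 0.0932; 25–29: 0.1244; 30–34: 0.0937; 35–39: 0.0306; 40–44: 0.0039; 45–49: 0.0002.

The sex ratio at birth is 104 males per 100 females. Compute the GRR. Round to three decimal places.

0.900

Proportion female at birth = 100 / (100 + 104) = 0.49020.
Sum of ASFRs = 0.0212 + 0.0932 + 0.1244 + 0.0937 + 0.0306 + 0.0039 + 0.0002 = 0.3672
TFR = 5 × 0.3672 = 1.836
GRR = 0.49020 × 1.836 = 0.90001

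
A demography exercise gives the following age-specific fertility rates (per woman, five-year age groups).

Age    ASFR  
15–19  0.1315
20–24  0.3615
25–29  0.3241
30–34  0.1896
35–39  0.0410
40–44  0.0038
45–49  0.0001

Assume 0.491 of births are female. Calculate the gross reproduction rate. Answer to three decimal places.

Proportion female at birth = 0.491.
Sum of ASFRs = 0.1315 + 0.3615 + 0.3241 + 0.1896 + 0.0410 + 0.0038 + 0.0001 = 1.0516
TFR = 5 × 1.0516 = 5.258
GRR = 0.491 × 5.258 = 2.58168

2.582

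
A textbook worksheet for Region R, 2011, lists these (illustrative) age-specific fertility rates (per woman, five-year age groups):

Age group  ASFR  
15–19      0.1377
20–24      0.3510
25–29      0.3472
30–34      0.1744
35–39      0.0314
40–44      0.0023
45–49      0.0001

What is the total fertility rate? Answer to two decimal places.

5.22

Sum of ASFRs = 0.1377 + 0.3510 + 0.3472 + 0.1744 + 0.0314 + 0.0023 + 0.0001 = 1.0441
TFR = 5 × 1.0441 = 5.2205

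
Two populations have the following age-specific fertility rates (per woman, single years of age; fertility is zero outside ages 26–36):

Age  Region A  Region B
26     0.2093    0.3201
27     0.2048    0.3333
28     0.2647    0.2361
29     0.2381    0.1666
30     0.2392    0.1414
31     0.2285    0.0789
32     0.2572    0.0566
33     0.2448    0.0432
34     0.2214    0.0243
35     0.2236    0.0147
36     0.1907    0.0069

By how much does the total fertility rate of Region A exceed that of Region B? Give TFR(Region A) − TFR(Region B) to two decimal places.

1.10

Region A:
  Sum of ASFRs = 0.2093 + 0.2048 + 0.2647 + 0.2381 + 0.2392 + 0.2285 + 0.2572 + 0.2448 + 0.2214 + 0.2236 + 0.1907 = 2.5223
  TFR = 2.5223
Region B:
  Sum of ASFRs = 0.3201 + 0.3333 + 0.2361 + 0.1666 + 0.1414 + 0.0789 + 0.0566 + 0.0432 + 0.0243 + 0.0147 + 0.0069 = 1.4221
  TFR = 1.4221
Difference = 2.5223 − 1.4221 = 1.1002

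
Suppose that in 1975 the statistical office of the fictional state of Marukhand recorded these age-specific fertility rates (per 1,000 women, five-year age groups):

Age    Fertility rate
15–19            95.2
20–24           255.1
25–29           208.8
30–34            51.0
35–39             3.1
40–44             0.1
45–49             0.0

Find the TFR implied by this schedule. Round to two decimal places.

Sum of ASFRs = 95.2 + 255.1 + 208.8 + 51.0 + 3.1 + 0.1 + 0.0 = 613.3
TFR = 5 × 613.3 / 1000 = 3.0665

3.07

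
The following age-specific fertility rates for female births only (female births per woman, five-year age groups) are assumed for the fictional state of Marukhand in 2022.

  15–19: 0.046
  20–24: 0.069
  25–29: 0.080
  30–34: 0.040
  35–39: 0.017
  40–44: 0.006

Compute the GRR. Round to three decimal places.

Sum of female ASFRs = 0.046 + 0.069 + 0.080 + 0.040 + 0.017 + 0.006 = 0.258
GRR = 5 × 0.258 = 1.29

1.290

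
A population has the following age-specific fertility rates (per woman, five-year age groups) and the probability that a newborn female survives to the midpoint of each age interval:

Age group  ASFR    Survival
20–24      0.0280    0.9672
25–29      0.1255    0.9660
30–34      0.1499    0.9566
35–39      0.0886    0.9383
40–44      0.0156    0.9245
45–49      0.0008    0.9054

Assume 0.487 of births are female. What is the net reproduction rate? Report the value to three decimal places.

Proportion female at birth = 0.487.
Weighting each age-specific rate by interval width and survival:
  20–24: 5 × 0.0280 × 0.9672 = 0.13541
  25–29: 5 × 0.1255 × 0.9660 = 0.60617
  30–34: 5 × 0.1499 × 0.9566 = 0.71697
  35–39: 5 × 0.0886 × 0.9383 = 0.41567
  40–44: 5 × 0.0156 × 0.9245 = 0.07211
  45–49: 5 × 0.0008 × 0.9054 = 0.00362
Sum = 1.94995
NRR = 0.487 × 1.94995 = 0.94963

0.950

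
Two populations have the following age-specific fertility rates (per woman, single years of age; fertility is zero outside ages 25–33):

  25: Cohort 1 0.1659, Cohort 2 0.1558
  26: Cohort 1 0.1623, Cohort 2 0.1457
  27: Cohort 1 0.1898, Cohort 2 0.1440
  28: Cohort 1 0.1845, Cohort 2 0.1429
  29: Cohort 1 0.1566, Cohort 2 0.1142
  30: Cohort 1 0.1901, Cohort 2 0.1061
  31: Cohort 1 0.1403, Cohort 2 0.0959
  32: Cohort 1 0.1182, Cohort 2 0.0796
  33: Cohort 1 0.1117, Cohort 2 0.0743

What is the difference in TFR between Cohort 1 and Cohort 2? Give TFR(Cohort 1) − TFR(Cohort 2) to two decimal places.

0.36

Cohort 1:
  Sum of ASFRs = 0.1659 + 0.1623 + 0.1898 + 0.1845 + 0.1566 + 0.1901 + 0.1403 + 0.1182 + 0.1117 = 1.4194
  TFR = 1.4194
Cohort 2:
  Sum of ASFRs = 0.1558 + 0.1457 + 0.1440 + 0.1429 + 0.1142 + 0.1061 + 0.0959 + 0.0796 + 0.0743 = 1.0585
  TFR = 1.0585
Difference = 1.4194 − 1.0585 = 0.3609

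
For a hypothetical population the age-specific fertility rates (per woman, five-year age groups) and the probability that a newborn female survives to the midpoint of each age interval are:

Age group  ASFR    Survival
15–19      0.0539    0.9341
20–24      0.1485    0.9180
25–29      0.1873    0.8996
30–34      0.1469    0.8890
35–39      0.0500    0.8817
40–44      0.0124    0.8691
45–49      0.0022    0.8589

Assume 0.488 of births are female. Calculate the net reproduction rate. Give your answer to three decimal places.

1.324

Proportion female at birth = 0.488.
Weighting each age-specific rate by interval width and survival:
  15–19: 5 × 0.0539 × 0.9341 = 0.25174
  20–24: 5 × 0.1485 × 0.9180 = 0.68162
  25–29: 5 × 0.1873 × 0.8996 = 0.84248
  30–34: 5 × 0.1469 × 0.8890 = 0.65297
  35–39: 5 × 0.0500 × 0.8817 = 0.22043
  40–44: 5 × 0.0124 × 0.8691 = 0.05388
  45–49: 5 × 0.0022 × 0.8589 = 0.00945
Sum = 2.71257
NRR = 0.488 × 2.71257 = 1.32373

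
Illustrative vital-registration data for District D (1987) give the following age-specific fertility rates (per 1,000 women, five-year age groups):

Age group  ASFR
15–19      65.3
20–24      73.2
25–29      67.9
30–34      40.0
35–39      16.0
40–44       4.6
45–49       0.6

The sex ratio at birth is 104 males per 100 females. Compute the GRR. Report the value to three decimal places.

0.656

Proportion female at birth = 100 / (100 + 104) = 0.49020.
Sum of ASFRs = 65.3 + 73.2 + 67.9 + 40.0 + 16.0 + 4.6 + 0.6 = 267.6
TFR = 5 × 267.6 / 1000 = 1.338
GRR = 0.49020 × 1.338 = 0.65589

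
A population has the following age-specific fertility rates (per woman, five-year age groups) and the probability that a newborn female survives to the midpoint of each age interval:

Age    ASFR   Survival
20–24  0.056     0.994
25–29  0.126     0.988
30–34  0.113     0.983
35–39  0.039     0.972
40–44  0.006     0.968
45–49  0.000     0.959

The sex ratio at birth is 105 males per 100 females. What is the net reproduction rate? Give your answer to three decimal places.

0.817

Proportion female at birth = 100 / (100 + 105) = 0.48780.
Weighting each age-specific rate by interval width and survival:
  20–24: 5 × 0.056 × 0.994 = 0.27832
  25–29: 5 × 0.126 × 0.988 = 0.62244
  30–34: 5 × 0.113 × 0.983 = 0.55540
  35–39: 5 × 0.039 × 0.972 = 0.18954
  40–44: 5 × 0.006 × 0.968 = 0.02904
  45–49: 5 × 0.000 × 0.959 = 0.00000
Sum = 1.67474
NRR = 0.48780 × 1.67474 = 0.81694
An NRR under 1 implies long-run decline under these rates.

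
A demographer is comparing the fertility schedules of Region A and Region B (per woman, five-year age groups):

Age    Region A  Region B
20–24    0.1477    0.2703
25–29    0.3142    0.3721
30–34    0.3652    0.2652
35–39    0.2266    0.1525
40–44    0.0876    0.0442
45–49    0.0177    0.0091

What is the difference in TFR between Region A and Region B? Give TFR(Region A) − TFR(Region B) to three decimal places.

0.228

Region A:
  Sum of ASFRs = 0.1477 + 0.3142 + 0.3652 + 0.2266 + 0.0876 + 0.0177 = 1.1590
  TFR = 5 × 1.1590 = 5.795
Region B:
  Sum of ASFRs = 0.2703 + 0.3721 + 0.2652 + 0.1525 + 0.0442 + 0.0091 = 1.1134
  TFR = 5 × 1.1134 = 5.567
Difference = 5.795 − 5.567 = 0.228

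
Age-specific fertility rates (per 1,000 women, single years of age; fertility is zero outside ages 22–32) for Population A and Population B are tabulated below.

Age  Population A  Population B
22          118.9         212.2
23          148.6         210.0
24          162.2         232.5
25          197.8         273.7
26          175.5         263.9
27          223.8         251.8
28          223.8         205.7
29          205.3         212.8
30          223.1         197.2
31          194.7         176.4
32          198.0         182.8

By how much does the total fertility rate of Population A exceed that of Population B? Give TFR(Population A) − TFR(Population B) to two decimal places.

-0.35

Population A:
  Sum of ASFRs = 118.9 + 148.6 + 162.2 + 197.8 + 175.5 + 223.8 + 223.8 + 205.3 + 223.1 + 194.7 + 198.0 = 2071.7
  TFR = 2071.7 / 1000 = 2.0717
Population B:
  Sum of ASFRs = 212.2 + 210.0 + 232.5 + 273.7 + 263.9 + 251.8 + 205.7 + 212.8 + 197.2 + 176.4 + 182.8 = 2419.0
  TFR = 2419.0 / 1000 = 2.419
Difference = 2.0717 − 2.419 = -0.3473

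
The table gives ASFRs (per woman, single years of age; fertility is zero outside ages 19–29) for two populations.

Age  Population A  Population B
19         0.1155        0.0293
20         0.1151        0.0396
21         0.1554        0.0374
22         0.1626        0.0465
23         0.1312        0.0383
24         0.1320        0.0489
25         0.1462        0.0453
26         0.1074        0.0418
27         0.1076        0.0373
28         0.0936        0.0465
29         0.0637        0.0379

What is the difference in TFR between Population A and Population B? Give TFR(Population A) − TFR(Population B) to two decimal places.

Population A:
  Sum of ASFRs = 0.1155 + 0.1151 + 0.1554 + 0.1626 + 0.1312 + 0.1320 + 0.1462 + 0.1074 + 0.1076 + 0.0936 + 0.0637 = 1.3303
  TFR = 1.3303
Population B:
  Sum of ASFRs = 0.0293 + 0.0396 + 0.0374 + 0.0465 + 0.0383 + 0.0489 + 0.0453 + 0.0418 + 0.0373 + 0.0465 + 0.0379 = 0.4488
  TFR = 0.4488
Difference = 1.3303 − 0.4488 = 0.8815

0.88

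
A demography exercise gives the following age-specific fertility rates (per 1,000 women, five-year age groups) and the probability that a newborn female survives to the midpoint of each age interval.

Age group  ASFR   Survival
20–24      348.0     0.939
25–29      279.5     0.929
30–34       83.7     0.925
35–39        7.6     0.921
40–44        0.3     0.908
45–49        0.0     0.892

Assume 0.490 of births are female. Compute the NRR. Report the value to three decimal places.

1.644

Proportion female at birth = 0.490.
Weighting each age-specific rate by interval width and survival:
  20–24: 5 × 348.0/1000 × 0.939 = 1.63386
  25–29: 5 × 279.5/1000 × 0.929 = 1.29828
  30–34: 5 × 83.7/1000 × 0.925 = 0.38711
  35–39: 5 × 7.6/1000 × 0.921 = 0.03500
  40–44: 5 × 0.3/1000 × 0.908 = 0.00136
  45–49: 5 × 0.0/1000 × 0.892 = 0.00000
Sum = 3.35561
NRR = 0.490 × 3.35561 = 1.64425
NRR > 1, so each generation more than replaces itself.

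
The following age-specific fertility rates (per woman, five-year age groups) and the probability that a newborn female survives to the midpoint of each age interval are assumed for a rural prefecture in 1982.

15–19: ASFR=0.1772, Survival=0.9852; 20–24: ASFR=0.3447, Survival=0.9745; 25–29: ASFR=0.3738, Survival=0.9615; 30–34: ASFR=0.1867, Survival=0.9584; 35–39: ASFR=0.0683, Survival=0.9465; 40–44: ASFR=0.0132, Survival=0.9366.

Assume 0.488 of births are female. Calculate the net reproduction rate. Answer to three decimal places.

Proportion female at birth = 0.488.
Each age group contributes 5 × ASFR × survival:
  15–19: 5 × 0.1772 × 0.9852 = 0.87289
  20–24: 5 × 0.3447 × 0.9745 = 1.67955
  25–29: 5 × 0.3738 × 0.9615 = 1.79704
  30–34: 5 × 0.1867 × 0.9584 = 0.89467
  35–39: 5 × 0.0683 × 0.9465 = 0.32323
  40–44: 5 × 0.0132 × 0.9366 = 0.06182
Sum = 5.62920
NRR = 0.488 × 5.62920 = 2.74705
An NRR exceeding 1 indicates intrinsic growth under these rates.

2.747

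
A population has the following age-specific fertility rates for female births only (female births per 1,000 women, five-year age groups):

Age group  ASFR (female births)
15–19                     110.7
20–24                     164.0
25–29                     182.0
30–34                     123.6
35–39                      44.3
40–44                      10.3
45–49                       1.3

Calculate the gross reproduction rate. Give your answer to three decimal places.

3.181

Sum of female ASFRs = 110.7 + 164.0 + 182.0 + 123.6 + 44.3 + 10.3 + 1.3 = 636.2
GRR = 5 × 636.2 / 1000 = 3.181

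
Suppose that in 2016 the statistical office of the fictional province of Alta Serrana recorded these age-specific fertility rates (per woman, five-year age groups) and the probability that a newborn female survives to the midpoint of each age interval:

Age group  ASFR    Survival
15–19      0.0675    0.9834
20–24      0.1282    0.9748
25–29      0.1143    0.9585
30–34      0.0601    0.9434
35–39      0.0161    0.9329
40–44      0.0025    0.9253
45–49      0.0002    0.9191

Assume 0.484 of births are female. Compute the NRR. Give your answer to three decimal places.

Proportion female at birth = 0.484.
Per-age-group product (5 × ASFR × survival probability):
  15–19: 5 × 0.0675 × 0.9834 = 0.33190
  20–24: 5 × 0.1282 × 0.9748 = 0.62485
  25–29: 5 × 0.1143 × 0.9585 = 0.54778
  30–34: 5 × 0.0601 × 0.9434 = 0.28349
  35–39: 5 × 0.0161 × 0.9329 = 0.07510
  40–44: 5 × 0.0025 × 0.9253 = 0.01157
  45–49: 5 × 0.0002 × 0.9191 = 0.00092
Sum = 1.87561
NRR = 0.484 × 1.87561 = 0.90780
An NRR under 1 implies long-run decline under these rates.

0.908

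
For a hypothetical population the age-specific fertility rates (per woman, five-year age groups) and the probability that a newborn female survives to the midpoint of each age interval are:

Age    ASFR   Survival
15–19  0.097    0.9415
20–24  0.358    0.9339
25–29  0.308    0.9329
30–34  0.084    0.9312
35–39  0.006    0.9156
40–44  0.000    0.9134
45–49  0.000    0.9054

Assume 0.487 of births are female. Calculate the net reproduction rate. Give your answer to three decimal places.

1.940

Proportion female at birth = 0.487.
Weighting each age-specific rate by interval width and survival:
  15–19: 5 × 0.097 × 0.9415 = 0.45663
  20–24: 5 × 0.358 × 0.9339 = 1.67168
  25–29: 5 × 0.308 × 0.9329 = 1.43667
  30–34: 5 × 0.084 × 0.9312 = 0.39110
  35–39: 5 × 0.006 × 0.9156 = 0.02747
  40–44: 5 × 0.000 × 0.9134 = 0.00000
  45–49: 5 × 0.000 × 0.9054 = 0.00000
Sum = 3.98355
NRR = 0.487 × 3.98355 = 1.93999
With NRR above 1 the population is above replacement fertility.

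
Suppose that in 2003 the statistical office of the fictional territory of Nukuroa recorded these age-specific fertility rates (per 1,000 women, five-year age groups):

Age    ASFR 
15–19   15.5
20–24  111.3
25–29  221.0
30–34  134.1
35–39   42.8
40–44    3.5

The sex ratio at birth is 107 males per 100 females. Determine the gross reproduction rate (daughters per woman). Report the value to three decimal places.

Proportion female at birth = 100 / (100 + 107) = 0.48309.
Sum of ASFRs = 15.5 + 111.3 + 221.0 + 134.1 + 42.8 + 3.5 = 528.2
TFR = 5 × 528.2 / 1000 = 2.641
GRR = 0.48309 × 2.641 = 1.27584

1.276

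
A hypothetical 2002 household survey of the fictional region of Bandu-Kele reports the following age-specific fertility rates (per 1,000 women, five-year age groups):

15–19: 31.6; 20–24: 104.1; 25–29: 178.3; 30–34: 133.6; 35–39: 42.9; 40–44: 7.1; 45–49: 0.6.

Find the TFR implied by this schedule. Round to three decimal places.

Sum of ASFRs = 31.6 + 104.1 + 178.3 + 133.6 + 42.9 + 7.1 + 0.6 = 498.2
TFR = 5 × 498.2 / 1000 = 2.491

2.491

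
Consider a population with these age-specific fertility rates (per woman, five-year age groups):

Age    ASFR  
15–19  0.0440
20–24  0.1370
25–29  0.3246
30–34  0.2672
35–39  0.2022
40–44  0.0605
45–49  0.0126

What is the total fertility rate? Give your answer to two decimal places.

Sum of ASFRs = 0.0440 + 0.1370 + 0.3246 + 0.2672 + 0.2022 + 0.0605 + 0.0126 = 1.0481
TFR = 5 × 1.0481 = 5.2405

5.24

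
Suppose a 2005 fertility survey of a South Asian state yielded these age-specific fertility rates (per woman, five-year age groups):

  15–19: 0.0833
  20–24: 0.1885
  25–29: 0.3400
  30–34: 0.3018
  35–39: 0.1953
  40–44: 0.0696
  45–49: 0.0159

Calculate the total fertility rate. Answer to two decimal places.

5.97

Sum of ASFRs = 0.0833 + 0.1885 + 0.3400 + 0.3018 + 0.1953 + 0.0696 + 0.0159 = 1.1944
TFR = 5 × 1.1944 = 5.972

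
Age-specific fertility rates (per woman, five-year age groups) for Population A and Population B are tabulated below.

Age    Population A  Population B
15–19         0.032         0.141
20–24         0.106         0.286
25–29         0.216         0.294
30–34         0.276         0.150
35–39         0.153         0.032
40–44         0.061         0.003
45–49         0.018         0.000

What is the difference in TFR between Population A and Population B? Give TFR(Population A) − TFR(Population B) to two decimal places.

-0.22

Population A:
  Sum of ASFRs = 0.032 + 0.106 + 0.216 + 0.276 + 0.153 + 0.061 + 0.018 = 0.862
  TFR = 5 × 0.862 = 4.31
Population B:
  Sum of ASFRs = 0.141 + 0.286 + 0.294 + 0.150 + 0.032 + 0.003 + 0.000 = 0.906
  TFR = 5 × 0.906 = 4.53
Difference = 4.31 − 4.53 = -0.22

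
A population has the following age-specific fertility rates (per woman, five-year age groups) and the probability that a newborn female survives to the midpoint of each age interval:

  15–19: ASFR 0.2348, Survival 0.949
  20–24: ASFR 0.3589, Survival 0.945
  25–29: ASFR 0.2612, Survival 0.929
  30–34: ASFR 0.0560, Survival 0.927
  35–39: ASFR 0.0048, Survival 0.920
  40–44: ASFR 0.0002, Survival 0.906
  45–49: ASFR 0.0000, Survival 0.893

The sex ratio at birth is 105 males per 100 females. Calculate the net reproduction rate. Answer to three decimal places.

2.100

Proportion female at birth = 100 / (100 + 105) = 0.48780.
Weighting each age-specific rate by interval width and survival:
  15–19: 5 × 0.2348 × 0.949 = 1.11413
  20–24: 5 × 0.3589 × 0.945 = 1.69580
  25–29: 5 × 0.2612 × 0.929 = 1.21327
  30–34: 5 × 0.0560 × 0.927 = 0.25956
  35–39: 5 × 0.0048 × 0.920 = 0.02208
  40–44: 5 × 0.0002 × 0.906 = 0.00091
  45–49: 5 × 0.0000 × 0.893 = 0.00000
Sum = 4.30575
NRR = 0.48780 × 4.30575 = 2.10034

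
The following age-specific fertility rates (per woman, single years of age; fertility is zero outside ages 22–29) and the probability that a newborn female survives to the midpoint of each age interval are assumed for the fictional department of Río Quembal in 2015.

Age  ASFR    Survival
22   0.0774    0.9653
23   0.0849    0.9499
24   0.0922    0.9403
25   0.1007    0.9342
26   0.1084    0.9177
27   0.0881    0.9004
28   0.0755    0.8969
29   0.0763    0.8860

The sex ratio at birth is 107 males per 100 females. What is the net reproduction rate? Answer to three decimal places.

0.314

Proportion female at birth = 100 / (100 + 107) = 0.48309.
Per-age-group product (1 × ASFR × survival probability):
  22: 1 × 0.0774 × 0.9653 = 0.07471
  23: 1 × 0.0849 × 0.9499 = 0.08065
  24: 1 × 0.0922 × 0.9403 = 0.08670
  25: 1 × 0.1007 × 0.9342 = 0.09407
  26: 1 × 0.1084 × 0.9177 = 0.09948
  27: 1 × 0.0881 × 0.9004 = 0.07933
  28: 1 × 0.0755 × 0.8969 = 0.06772
  29: 1 × 0.0763 × 0.8860 = 0.06760
Sum = 0.65026
NRR = 0.48309 × 0.65026 = 0.31413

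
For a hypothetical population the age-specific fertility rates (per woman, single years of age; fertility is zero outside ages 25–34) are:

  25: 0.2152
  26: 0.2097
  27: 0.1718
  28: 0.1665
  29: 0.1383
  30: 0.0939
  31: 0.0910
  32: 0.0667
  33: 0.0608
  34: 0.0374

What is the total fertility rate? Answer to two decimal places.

1.25

Sum of ASFRs = 0.2152 + 0.2097 + 0.1718 + 0.1665 + 0.1383 + 0.0939 + 0.0910 + 0.0667 + 0.0608 + 0.0374 = 1.2513
TFR = 1.2513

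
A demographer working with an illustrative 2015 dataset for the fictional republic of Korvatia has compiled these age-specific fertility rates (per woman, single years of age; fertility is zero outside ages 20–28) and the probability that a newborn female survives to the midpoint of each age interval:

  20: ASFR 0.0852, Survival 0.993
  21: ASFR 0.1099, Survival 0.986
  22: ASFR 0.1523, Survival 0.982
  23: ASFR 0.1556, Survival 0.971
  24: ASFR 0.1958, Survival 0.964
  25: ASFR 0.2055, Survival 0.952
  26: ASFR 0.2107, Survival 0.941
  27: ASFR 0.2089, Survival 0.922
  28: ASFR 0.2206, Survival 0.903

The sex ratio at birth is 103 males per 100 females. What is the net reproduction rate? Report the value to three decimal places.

0.723

Proportion female at birth = 100 / (100 + 103) = 0.49261.
Weighting each age-specific rate by interval width and survival:
  20: 1 × 0.0852 × 0.993 = 0.08460
  21: 1 × 0.1099 × 0.986 = 0.10836
  22: 1 × 0.1523 × 0.982 = 0.14956
  23: 1 × 0.1556 × 0.971 = 0.15109
  24: 1 × 0.1958 × 0.964 = 0.18875
  25: 1 × 0.2055 × 0.952 = 0.19564
  26: 1 × 0.2107 × 0.941 = 0.19827
  27: 1 × 0.2089 × 0.922 = 0.19261
  28: 1 × 0.2206 × 0.903 = 0.19920
Sum = 1.46808
NRR = 0.49261 × 1.46808 = 0.72319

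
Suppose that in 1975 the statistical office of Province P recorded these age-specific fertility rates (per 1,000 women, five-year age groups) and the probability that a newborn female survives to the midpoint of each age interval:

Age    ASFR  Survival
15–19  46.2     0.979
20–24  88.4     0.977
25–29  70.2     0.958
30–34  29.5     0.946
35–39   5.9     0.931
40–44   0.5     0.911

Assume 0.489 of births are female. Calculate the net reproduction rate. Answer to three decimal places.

Proportion female at birth = 0.489.
Per-age-group product (5 × ASFR × survival probability):
  15–19: 5 × 46.2/1000 × 0.979 = 0.22615
  20–24: 5 × 88.4/1000 × 0.977 = 0.43183
  25–29: 5 × 70.2/1000 × 0.958 = 0.33626
  30–34: 5 × 29.5/1000 × 0.946 = 0.13954
  35–39: 5 × 5.9/1000 × 0.931 = 0.02746
  40–44: 5 × 0.5/1000 × 0.911 = 0.00228
Sum = 1.16352
NRR = 0.489 × 1.16352 = 0.56896

0.569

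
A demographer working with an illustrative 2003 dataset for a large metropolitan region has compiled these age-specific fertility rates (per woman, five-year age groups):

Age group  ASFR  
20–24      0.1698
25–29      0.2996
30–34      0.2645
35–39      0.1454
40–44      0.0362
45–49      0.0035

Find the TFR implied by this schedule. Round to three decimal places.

4.595

Sum of ASFRs = 0.1698 + 0.2996 + 0.2645 + 0.1454 + 0.0362 + 0.0035 = 0.9190
TFR = 5 × 0.9190 = 4.595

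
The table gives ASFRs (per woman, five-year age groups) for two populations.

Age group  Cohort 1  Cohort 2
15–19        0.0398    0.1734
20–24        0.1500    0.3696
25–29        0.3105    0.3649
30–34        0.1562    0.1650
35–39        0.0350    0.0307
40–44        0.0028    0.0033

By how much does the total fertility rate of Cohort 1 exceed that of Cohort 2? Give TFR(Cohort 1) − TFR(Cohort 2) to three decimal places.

-2.063

Cohort 1:
  Sum of ASFRs = 0.0398 + 0.1500 + 0.3105 + 0.1562 + 0.0350 + 0.0028 = 0.6943
  TFR = 5 × 0.6943 = 3.4715
Cohort 2:
  Sum of ASFRs = 0.1734 + 0.3696 + 0.3649 + 0.1650 + 0.0307 + 0.0033 = 1.1069
  TFR = 5 × 1.1069 = 5.5345
Difference = 3.4715 − 5.5345 = -2.063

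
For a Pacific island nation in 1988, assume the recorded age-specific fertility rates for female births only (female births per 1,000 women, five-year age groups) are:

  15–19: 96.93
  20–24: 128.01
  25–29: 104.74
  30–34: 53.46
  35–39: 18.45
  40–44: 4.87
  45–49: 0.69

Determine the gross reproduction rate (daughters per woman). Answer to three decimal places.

2.036

Sum of female ASFRs = 96.93 + 128.01 + 104.74 + 53.46 + 18.45 + 4.87 + 0.69 = 407.15
GRR = 5 × 407.15 / 1000 = 2.03575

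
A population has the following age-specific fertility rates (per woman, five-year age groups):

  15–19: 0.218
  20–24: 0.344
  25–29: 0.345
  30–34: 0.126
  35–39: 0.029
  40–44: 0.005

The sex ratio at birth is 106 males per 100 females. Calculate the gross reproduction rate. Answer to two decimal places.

2.59

Proportion female at birth = 100 / (100 + 106) = 0.48544.
Sum of ASFRs = 0.218 + 0.344 + 0.345 + 0.126 + 0.029 + 0.005 = 1.067
TFR = 5 × 1.067 = 5.335
GRR = 0.48544 × 5.335 = 2.58982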